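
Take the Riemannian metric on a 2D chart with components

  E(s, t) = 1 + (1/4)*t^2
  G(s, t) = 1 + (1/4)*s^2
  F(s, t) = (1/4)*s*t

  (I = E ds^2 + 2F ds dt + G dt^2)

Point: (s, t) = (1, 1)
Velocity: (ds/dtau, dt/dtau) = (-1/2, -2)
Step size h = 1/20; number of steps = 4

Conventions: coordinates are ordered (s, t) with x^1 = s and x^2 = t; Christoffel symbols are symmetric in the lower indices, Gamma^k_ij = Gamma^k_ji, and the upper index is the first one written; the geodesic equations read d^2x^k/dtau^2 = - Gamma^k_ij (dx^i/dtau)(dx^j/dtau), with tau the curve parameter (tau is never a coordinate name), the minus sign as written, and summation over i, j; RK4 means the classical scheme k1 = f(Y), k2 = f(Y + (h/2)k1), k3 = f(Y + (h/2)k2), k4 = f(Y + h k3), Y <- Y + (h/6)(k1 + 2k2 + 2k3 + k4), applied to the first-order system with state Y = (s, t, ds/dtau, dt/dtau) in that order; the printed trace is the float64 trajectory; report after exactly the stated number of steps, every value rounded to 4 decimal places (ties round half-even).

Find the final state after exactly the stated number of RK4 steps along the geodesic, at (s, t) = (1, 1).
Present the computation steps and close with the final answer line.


f(Y) = (ds/dtau, dt/dtau, -Gamma^s_ij Y'^i Y'^j, -Gamma^t_ij Y'^i Y'^j) with the Gammas evaluated at the stage position; h = 0.050000; intermediate values shown to 6 dp
step 0: s = 1.0000, t = 1.0000, ds/dtau = -0.5000, dt/dtau = -2.0000
step 1:
  k1: at (s, t) = (1.000000, 1.000000), (ds/dtau, dt/dtau) = (-0.500000, -2.000000); Gamma_sss = 0.000000, Gamma_sst = 0.166667, Gamma_stt = 0.000000, Gamma_tss = 0.000000, Gamma_tst = 0.166667, Gamma_ttt = 0.000000; k1 = (-0.500000, -2.000000, -0.333333, -0.333333)
  k2: at (s, t) = (0.987500, 0.950000), (ds/dtau, dt/dtau) = (-0.508333, -2.008333); Gamma_sss = 0.000000, Gamma_sst = 0.161629, Gamma_stt = 0.000000, Gamma_tss = 0.000000, Gamma_tst = 0.168009, Gamma_ttt = 0.000000; k2 = (-0.508333, -2.008333, -0.330015, -0.343042)
  k3: at (s, t) = (0.987292, 0.949792), (ds/dtau, dt/dtau) = (-0.508250, -2.008576); Gamma_sss = 0.000000, Gamma_sst = 0.161616, Gamma_stt = 0.000000, Gamma_tss = 0.000000, Gamma_tst = 0.167997, Gamma_ttt = 0.000000; k3 = (-0.508250, -2.008576, -0.329974, -0.343002)
  k4: at (s, t) = (0.974587, 0.899571), (ds/dtau, dt/dtau) = (-0.516499, -2.017150); Gamma_sss = 0.000000, Gamma_sst = 0.156201, Gamma_stt = 0.000000, Gamma_tss = 0.000000, Gamma_tst = 0.169227, Gamma_ttt = 0.000000; k4 = (-0.516499, -2.017150, -0.325478, -0.352620)
  Y <- Y + (h/6)(k1 + 2k2 + 2k3 + k4): s = 0.9746, t = 0.8996, ds/dtau = -0.5165, dt/dtau = -2.0172
step 2:
  k1: at (s, t) = (0.974586, 0.899575), (ds/dtau, dt/dtau) = (-0.516490, -2.017150); Gamma_sss = 0.000000, Gamma_sst = 0.156202, Gamma_stt = 0.000000, Gamma_tss = 0.000000, Gamma_tst = 0.169227, Gamma_ttt = 0.000000; k1 = (-0.516490, -2.017150, -0.325474, -0.352614)
  k2: at (s, t) = (0.961674, 0.849147), (ds/dtau, dt/dtau) = (-0.524627, -2.025966); Gamma_sss = 0.000000, Gamma_sst = 0.150401, Gamma_stt = 0.000000, Gamma_tss = 0.000000, Gamma_tst = 0.170332, Gamma_ttt = 0.000000; k2 = (-0.524627, -2.025966, -0.319716, -0.362084)
  k3: at (s, t) = (0.961470, 0.848926), (ds/dtau, dt/dtau) = (-0.524483, -2.026202); Gamma_sss = 0.000000, Gamma_sst = 0.150383, Gamma_stt = 0.000000, Gamma_tss = 0.000000, Gamma_tst = 0.170319, Gamma_ttt = 0.000000; k3 = (-0.524483, -2.026202, -0.319626, -0.362000)
  k4: at (s, t) = (0.948362, 0.798265), (ds/dtau, dt/dtau) = (-0.532471, -2.035250); Gamma_sss = 0.000000, Gamma_sst = 0.144179, Gamma_stt = 0.000000, Gamma_tss = 0.000000, Gamma_tst = 0.171289, Gamma_ttt = 0.000000; k4 = (-0.532471, -2.035250, -0.312498, -0.371256)
  Y <- Y + (h/6)(k1 + 2k2 + 2k3 + k4): s = 0.9484, t = 0.7983, ds/dtau = -0.5325, dt/dtau = -2.0353
step 3:
  k1: at (s, t) = (0.948360, 0.798269), (ds/dtau, dt/dtau) = (-0.532462, -2.035251); Gamma_sss = 0.000000, Gamma_sst = 0.144180, Gamma_stt = 0.000000, Gamma_tss = 0.000000, Gamma_tst = 0.171289, Gamma_ttt = 0.000000; k1 = (-0.532462, -2.035251, -0.312494, -0.371249)
  k2: at (s, t) = (0.935048, 0.747388), (ds/dtau, dt/dtau) = (-0.540274, -2.044532); Gamma_sss = 0.000000, Gamma_sst = 0.137567, Gamma_stt = 0.000000, Gamma_tss = 0.000000, Gamma_tst = 0.172108, Gamma_ttt = 0.000000; k2 = (-0.540274, -2.044532, -0.303915, -0.380225)
  k3: at (s, t) = (0.934853, 0.747156), (ds/dtau, dt/dtau) = (-0.540060, -2.044756); Gamma_sss = 0.000000, Gamma_sst = 0.137542, Gamma_stt = 0.000000, Gamma_tss = 0.000000, Gamma_tst = 0.172095, Gamma_ttt = 0.000000; k3 = (-0.540060, -2.044756, -0.303773, -0.380086)
  k4: at (s, t) = (0.921357, 0.696031), (ds/dtau, dt/dtau) = (-0.547651, -2.054255); Gamma_sss = 0.000000, Gamma_sst = 0.130505, Gamma_stt = 0.000000, Gamma_tss = 0.000000, Gamma_tst = 0.172754, Gamma_ttt = 0.000000; k4 = (-0.547651, -2.054255, -0.293641, -0.388700)
  Y <- Y + (h/6)(k1 + 2k2 + 2k3 + k4): s = 0.9214, t = 0.6960, ds/dtau = -0.5476, dt/dtau = -2.0543
step 4:
  k1: at (s, t) = (0.921353, 0.696035), (ds/dtau, dt/dtau) = (-0.547641, -2.054255); Gamma_sss = 0.000000, Gamma_sst = 0.130506, Gamma_stt = 0.000000, Gamma_tss = 0.000000, Gamma_tst = 0.172753, Gamma_ttt = 0.000000; k1 = (-0.547641, -2.054255, -0.293637, -0.388692)
  k2: at (s, t) = (0.907662, 0.644679), (ds/dtau, dt/dtau) = (-0.554982, -2.063973); Gamma_sss = 0.000000, Gamma_sst = 0.123043, Gamma_stt = 0.000000, Gamma_tss = 0.000000, Gamma_tst = 0.173236, Gamma_ttt = 0.000000; k2 = (-0.554982, -2.063973, -0.281884, -0.396872)
  k3: at (s, t) = (0.907479, 0.644436), (ds/dtau, dt/dtau) = (-0.554688, -2.064177); Gamma_sss = 0.000000, Gamma_sst = 0.123012, Gamma_stt = 0.000000, Gamma_tss = 0.000000, Gamma_tst = 0.173222, Gamma_ttt = 0.000000; k3 = (-0.554688, -2.064177, -0.281691, -0.396670)
  k4: at (s, t) = (0.893619, 0.592826), (ds/dtau, dt/dtau) = (-0.561726, -2.074089); Gamma_sss = 0.000000, Gamma_sst = 0.115112, Gamma_stt = 0.000000, Gamma_tss = 0.000000, Gamma_tst = 0.173518, Gamma_ttt = 0.000000; k4 = (-0.561726, -2.074089, -0.268227, -0.404322)
  Y <- Y + (h/6)(k1 + 2k2 + 2k3 + k4): s = 0.8936, t = 0.5928, ds/dtau = -0.5617, dt/dtau = -2.0741

Answer: s = 0.8936, t = 0.5928, ds/dtau = -0.5617, dt/dtau = -2.0741


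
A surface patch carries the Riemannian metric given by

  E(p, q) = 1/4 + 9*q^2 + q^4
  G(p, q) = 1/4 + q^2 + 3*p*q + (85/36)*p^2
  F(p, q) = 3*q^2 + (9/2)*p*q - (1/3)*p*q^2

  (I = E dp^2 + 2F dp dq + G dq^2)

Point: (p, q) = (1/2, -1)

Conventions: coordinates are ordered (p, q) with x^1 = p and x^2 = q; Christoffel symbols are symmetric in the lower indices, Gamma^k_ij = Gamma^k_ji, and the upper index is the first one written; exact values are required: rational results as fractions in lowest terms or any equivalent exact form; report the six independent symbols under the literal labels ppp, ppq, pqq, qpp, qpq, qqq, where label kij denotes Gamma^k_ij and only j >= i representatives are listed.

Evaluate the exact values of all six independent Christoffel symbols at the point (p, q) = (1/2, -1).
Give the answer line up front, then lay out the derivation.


Answer: Gamma_ppp = -8/7, Gamma_ppq = -878/777, Gamma_pqq = -1345/4662, Gamma_qpp = 984/49, Gamma_qpq = 1810/1813, Gamma_qqq = -1306/5439

E = 41/4, F = 7/12, G = 49/144 at the point
E_p = 0, E_q = -22, F_p = -29/6, F_q = -41/12, G_p = -23/36, G_q = -1/2
EG - F^2 = 1813/576;  g^inv = (576/1813) * [[49/144, -7/12], [-7/12, 41/4]]
first-kind symbols [ij,l] = (1/2)(d_i g_jl + d_j g_il - d_l g_ij): [pp,p] = E_p/2 = 0, [pp,q] = F_p - E_q/2 = 37/6, [pq,p] = E_q/2 = -11, [pq,q] = G_p/2 = -23/72, [qq,p] = F_q - G_p/2 = -223/72, [qq,q] = G_q/2 = -1/4
Gamma^p_ij = (G*[ij,p] - F*[ij,q])/(EG - F^2), Gamma^q_ij = (E*[ij,q] - F*[ij,p])/(EG - F^2)


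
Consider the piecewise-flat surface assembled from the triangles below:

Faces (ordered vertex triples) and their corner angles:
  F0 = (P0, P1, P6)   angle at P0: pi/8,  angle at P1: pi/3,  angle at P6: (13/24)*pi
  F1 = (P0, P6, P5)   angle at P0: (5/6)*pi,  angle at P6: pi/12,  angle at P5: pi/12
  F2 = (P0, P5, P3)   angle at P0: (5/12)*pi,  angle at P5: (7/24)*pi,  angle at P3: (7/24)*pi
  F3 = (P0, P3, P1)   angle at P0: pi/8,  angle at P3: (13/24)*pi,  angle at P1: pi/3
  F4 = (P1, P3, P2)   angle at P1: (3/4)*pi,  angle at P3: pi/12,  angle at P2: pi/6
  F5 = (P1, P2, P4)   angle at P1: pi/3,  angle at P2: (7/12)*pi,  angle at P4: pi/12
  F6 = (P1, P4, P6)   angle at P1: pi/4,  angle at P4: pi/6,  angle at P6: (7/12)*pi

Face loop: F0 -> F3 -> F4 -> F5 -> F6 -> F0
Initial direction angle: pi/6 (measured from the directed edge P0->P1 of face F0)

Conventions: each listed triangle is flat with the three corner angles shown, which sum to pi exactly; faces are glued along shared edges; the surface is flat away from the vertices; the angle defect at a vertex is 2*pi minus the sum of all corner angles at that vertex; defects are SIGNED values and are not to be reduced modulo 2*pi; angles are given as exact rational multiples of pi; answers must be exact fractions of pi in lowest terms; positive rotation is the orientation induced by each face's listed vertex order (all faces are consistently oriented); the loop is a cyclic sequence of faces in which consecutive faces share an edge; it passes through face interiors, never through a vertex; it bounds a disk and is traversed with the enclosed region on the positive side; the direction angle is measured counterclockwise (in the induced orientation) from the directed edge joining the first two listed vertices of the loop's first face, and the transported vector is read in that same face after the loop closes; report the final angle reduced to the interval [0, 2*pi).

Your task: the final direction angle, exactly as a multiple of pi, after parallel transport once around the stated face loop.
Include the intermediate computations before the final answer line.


enclosed vertex P1: corner angles sum to 2*pi, defect = 2*pi - 2*pi = 0
summing the enclosed defects onto the initial angle, mod 2*pi in the induced orientation:
final angle = pi/6 + 0 = pi/6 (mod 2*pi)

Answer: final direction angle = pi/6


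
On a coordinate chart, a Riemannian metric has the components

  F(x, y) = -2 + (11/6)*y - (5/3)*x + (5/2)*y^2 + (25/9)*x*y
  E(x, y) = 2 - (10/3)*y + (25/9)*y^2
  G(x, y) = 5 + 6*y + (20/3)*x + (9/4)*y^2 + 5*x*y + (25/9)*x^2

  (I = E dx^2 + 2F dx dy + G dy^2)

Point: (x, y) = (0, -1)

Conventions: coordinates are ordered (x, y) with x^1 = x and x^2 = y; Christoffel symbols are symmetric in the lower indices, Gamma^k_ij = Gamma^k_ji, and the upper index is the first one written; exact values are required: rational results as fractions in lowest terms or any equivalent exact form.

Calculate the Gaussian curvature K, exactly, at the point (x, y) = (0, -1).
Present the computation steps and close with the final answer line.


E = 73/9, F = -4/3, G = 5/4, EG - F^2 = 301/36 at the point
E_x = 0, E_y = -80/9, F_x = -40/9, F_y = -19/6, G_x = 5/3, G_y = 3/2
E_yy = 50/9, F_xy = 25/9, G_xx = 50/9
Apply the Brioschi formula K = (det M1 - det M2)/(EG - F^2)^2 over the derivative matrices of E, F, G.
M1 = [[-E_yy/2 + F_xy - G_xx/2, E_x/2, F_x - E_y/2], [F_y - G_x/2, E, F], [G_y/2, F, G]] = [[-25/9, 0, 0], [-4, 73/9, -4/3], [3/4, -4/3, 5/4]]; det M1 = -7525/324
M2 = [[0, E_y/2, G_x/2], [E_y/2, E, F], [G_x/2, F, G]] = [[0, -40/9, 5/6], [-40/9, 73/9, -4/3], [5/6, -4/3, 5/4]]; det M2 = -6625/324
det M1 - det M2 = -25/9; K = -25/9 / (301/36)^2 = -3600/90601

Answer: K = -3600/90601


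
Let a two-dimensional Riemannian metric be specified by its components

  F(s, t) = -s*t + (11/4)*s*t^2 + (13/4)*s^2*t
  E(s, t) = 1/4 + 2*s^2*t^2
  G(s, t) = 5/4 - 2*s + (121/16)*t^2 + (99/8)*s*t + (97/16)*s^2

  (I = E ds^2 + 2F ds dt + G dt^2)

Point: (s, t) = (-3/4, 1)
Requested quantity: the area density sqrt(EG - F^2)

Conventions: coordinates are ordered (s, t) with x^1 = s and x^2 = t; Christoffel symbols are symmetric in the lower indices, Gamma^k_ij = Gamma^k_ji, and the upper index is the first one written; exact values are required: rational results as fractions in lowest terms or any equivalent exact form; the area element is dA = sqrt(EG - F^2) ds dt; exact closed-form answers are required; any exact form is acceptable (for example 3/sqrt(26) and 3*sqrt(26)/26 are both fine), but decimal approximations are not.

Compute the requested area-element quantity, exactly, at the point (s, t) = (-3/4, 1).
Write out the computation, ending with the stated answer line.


E = 11/8, F = 33/64, G = 1137/256; EG - F^2 = 23925/4096

Answer: sqrt(EG - F^2) = 5*sqrt(957)/64


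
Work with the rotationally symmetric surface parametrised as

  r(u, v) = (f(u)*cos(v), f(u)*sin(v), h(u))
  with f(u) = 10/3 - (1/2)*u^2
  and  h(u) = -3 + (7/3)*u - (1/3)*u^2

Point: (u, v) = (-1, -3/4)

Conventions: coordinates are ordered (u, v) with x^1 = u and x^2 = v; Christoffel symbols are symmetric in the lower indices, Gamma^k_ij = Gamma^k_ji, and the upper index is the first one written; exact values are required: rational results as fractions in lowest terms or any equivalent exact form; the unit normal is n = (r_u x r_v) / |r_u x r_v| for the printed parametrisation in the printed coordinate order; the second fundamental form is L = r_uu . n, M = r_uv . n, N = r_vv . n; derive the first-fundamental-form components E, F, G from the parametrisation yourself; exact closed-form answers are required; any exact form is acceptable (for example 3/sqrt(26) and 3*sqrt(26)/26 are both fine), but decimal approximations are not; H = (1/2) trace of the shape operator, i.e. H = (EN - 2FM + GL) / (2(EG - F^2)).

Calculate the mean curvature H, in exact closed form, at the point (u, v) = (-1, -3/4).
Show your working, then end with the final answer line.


f = 17/6, f' = 1, f'' = -1, h' = 3, h'' = -2/3
E = 10, F = 0, G = 289/36; answer radicand W^2 = 10
unnormalised second-form numerators: l = 7/3, m = 0, n = 17/2; L = l/sqrt(10), and similarly M = m/sqrt(W^2), N = n/sqrt(W^2)
H = (E*n - 2*F*m + G*l) / (2*(EG - F^2)*sqrt(W^2)); E*n - 2*F*m + G*l = 11203/108, EG - F^2 = 1445/18, so H = (659/1020)/sqrt(10)

Answer: H = 659*sqrt(10)/10200


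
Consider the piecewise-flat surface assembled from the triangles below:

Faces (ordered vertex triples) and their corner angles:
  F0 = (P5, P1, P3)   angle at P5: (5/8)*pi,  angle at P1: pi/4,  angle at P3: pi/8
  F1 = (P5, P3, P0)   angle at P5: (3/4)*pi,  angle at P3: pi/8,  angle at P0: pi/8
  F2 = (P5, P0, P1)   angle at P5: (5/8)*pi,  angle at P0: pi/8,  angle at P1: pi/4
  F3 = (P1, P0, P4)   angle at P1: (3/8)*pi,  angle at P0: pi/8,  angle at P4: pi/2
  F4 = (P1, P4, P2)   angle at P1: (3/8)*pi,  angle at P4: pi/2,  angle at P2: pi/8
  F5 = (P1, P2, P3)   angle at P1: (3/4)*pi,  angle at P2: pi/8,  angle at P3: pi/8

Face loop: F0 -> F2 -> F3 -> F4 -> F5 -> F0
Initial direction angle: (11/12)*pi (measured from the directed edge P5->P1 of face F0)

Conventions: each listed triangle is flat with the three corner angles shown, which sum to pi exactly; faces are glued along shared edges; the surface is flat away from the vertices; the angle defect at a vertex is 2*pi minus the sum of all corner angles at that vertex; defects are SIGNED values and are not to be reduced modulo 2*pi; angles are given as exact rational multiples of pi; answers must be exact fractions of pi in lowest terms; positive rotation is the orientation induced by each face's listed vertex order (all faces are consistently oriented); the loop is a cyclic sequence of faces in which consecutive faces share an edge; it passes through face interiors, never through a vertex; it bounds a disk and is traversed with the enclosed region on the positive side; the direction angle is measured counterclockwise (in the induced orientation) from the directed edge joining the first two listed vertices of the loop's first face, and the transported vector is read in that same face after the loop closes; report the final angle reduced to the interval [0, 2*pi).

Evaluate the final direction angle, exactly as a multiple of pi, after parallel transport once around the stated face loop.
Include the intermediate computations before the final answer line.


enclosed vertex P1: corner angles sum to 2*pi, defect = 2*pi - 2*pi = 0
the rotation equals the total enclosed defect, so the final angle is initial + defects (mod 2*pi)
final angle = (11/12)*pi + 0 = (11/12)*pi (mod 2*pi)

Answer: final direction angle = (11/12)*pi


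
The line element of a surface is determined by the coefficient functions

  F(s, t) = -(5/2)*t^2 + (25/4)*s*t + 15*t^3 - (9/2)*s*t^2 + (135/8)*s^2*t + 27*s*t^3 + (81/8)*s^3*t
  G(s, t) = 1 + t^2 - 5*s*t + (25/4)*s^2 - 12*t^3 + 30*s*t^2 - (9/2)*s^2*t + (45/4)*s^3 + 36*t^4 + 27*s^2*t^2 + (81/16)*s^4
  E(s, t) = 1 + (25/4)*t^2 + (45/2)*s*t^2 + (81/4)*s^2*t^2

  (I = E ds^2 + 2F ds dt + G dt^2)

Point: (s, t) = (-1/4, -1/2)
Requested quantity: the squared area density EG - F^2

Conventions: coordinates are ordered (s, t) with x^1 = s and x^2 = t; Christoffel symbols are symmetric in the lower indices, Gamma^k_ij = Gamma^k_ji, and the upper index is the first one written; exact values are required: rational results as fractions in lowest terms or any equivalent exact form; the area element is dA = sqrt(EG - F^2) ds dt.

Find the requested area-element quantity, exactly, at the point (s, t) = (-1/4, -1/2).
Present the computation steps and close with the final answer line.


E = 377/256, F = -1067/1024, G = 13505/4096; EG - F^2 = 15441/4096

Answer: EG - F^2 = 15441/4096


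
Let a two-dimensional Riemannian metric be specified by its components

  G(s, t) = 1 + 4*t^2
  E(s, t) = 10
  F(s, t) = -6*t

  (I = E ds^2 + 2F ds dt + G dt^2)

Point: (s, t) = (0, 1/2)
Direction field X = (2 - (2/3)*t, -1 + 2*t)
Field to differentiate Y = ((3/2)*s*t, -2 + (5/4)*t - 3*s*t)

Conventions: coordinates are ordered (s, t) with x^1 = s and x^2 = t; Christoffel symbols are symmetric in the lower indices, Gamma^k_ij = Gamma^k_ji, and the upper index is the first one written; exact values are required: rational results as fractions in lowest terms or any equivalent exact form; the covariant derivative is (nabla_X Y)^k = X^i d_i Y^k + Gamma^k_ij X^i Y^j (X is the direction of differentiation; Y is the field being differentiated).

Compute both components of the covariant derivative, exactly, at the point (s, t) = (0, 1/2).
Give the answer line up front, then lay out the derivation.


Answer: (nabla_X Y)^s = 5/4, (nabla_X Y)^t = -5/2

E = 10, F = -3, G = 2 at the point
E_s = 0, E_t = 0, F_s = 0, F_t = -6, G_s = 0, G_t = 4
EG - F^2 = 11;  g^inv = (1/11) * [[2, 3], [3, 10]]
first-kind symbols [ij,l] = (1/2)(d_i g_jl + d_j g_il - d_l g_ij): [ss,s] = E_s/2 = 0, [ss,t] = F_s - E_t/2 = 0, [st,s] = E_t/2 = 0, [st,t] = G_s/2 = 0, [tt,s] = F_t - G_s/2 = -6, [tt,t] = G_t/2 = 2
Gamma^s_ij = (G*[ij,s] - F*[ij,t])/(EG - F^2), Gamma^t_ij = (E*[ij,t] - F*[ij,s])/(EG - F^2)
Gamma_sss = 0, Gamma_sst = 0, Gamma_stt = -6/11, Gamma_tss = 0, Gamma_tst = 0, Gamma_ttt = 2/11
X = (5/3, 0), Y = (0, -11/8) at the point


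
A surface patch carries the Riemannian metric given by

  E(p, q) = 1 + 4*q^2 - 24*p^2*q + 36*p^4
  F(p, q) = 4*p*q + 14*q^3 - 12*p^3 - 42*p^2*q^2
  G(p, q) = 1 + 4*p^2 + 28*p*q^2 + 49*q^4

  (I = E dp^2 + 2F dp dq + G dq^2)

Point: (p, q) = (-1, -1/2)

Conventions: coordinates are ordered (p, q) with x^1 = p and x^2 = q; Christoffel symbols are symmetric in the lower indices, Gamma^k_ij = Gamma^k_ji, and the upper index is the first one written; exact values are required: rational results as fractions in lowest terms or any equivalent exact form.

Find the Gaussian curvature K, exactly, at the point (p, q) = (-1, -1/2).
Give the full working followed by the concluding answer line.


E = 50, F = 7/4, G = 17/16, EG - F^2 = 801/16 at the point
E_p = -168, E_q = -28, F_p = -17, F_q = 97/2, G_p = -1, G_q = 7/2
E_qq = 8, F_pq = -80, G_pp = 8
Brioschi: K = (det M1 - det M2) / (EG - F^2)^2 with the standard first/second-derivative matrices M1, M2.
M1 = [[-E_qq/2 + F_pq - G_pp/2, E_p/2, F_p - E_q/2], [F_q - G_p/2, E, F], [G_q/2, F, G]] = [[-88, -84, -3], [49, 50, 7/4], [7/4, 7/4, 17/16]]; det M1 = -1137/4
M2 = [[0, E_q/2, G_p/2], [E_q/2, E, F], [G_p/2, F, G]] = [[0, -14, -1/2], [-14, 50, 7/4], [-1/2, 7/4, 17/16]]; det M2 = -785/4
det M1 - det M2 = -88; K = -88 / (801/16)^2 = -22528/641601

Answer: K = -22528/641601


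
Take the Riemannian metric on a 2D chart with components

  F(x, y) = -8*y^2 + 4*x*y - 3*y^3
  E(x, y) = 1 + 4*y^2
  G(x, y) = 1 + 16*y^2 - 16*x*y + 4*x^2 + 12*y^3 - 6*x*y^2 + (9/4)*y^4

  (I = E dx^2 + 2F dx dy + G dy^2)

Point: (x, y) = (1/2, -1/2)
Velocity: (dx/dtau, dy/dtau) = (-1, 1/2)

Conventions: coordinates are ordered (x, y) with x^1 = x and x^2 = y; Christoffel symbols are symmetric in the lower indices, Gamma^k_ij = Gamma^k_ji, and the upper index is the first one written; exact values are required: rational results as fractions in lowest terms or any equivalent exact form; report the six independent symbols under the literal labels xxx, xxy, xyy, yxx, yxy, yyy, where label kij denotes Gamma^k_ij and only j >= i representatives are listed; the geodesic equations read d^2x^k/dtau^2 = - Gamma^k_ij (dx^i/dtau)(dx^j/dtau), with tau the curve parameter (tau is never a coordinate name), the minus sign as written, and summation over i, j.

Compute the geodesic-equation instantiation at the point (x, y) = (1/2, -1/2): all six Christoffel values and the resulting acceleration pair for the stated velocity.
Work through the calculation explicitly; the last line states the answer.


E = 2, F = -21/8, G = 505/64 at the point
E_x = 0, E_y = -4, F_x = -2, F_y = 31/4, G_x = 21/2, G_y = -105/8
EG - F^2 = 569/64;  g^inv = (64/569) * [[505/64, 21/8], [21/8, 2]]
first-kind symbols [ij,l] = (1/2)(d_i g_jl + d_j g_il - d_l g_ij): [xx,x] = E_x/2 = 0, [xx,y] = F_x - E_y/2 = 0, [xy,x] = E_y/2 = -2, [xy,y] = G_x/2 = 21/4, [yy,x] = F_y - G_x/2 = 5/2, [yy,y] = G_y/2 = -105/16
Gamma^x_ij = (G*[ij,x] - F*[ij,y])/(EG - F^2), Gamma^y_ij = (E*[ij,y] - F*[ij,x])/(EG - F^2)
Gamma_xxx = 0, Gamma_xxy = -128/569, Gamma_xyy = 160/569, Gamma_yxx = 0, Gamma_yxy = 336/569, Gamma_yyy = -420/569
d^2x/dtau^2 = -(Gamma_xxx*(-1)^2 + 2*Gamma_xxy*(-1)*(1/2) + Gamma_xyy*(1/2)^2) = -168/569
d^2y/dtau^2 = -(Gamma_yxx*(-1)^2 + 2*Gamma_yxy*(-1)*(1/2) + Gamma_yyy*(1/2)^2) = 441/569

Answer: Gamma_xxx = 0, Gamma_xxy = -128/569, Gamma_xyy = 160/569, Gamma_yxx = 0, Gamma_yxy = 336/569, Gamma_yyy = -420/569; accelerations (d^2x/dtau^2, d^2y/dtau^2) = (-168/569, 441/569)


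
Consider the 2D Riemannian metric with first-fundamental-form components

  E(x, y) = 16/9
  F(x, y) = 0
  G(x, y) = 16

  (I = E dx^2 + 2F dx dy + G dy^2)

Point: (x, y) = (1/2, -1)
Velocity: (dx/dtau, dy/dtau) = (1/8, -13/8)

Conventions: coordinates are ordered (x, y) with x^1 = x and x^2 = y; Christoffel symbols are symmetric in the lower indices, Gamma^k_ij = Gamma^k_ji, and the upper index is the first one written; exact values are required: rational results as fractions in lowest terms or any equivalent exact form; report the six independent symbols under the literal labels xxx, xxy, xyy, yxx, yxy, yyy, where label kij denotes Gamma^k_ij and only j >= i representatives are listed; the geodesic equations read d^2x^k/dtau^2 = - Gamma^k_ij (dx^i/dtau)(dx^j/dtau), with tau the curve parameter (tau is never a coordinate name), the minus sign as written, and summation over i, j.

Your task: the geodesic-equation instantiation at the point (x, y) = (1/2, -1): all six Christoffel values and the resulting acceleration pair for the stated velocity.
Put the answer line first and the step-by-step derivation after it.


Answer: Gamma_xxx = 0, Gamma_xxy = 0, Gamma_xyy = 0, Gamma_yxx = 0, Gamma_yxy = 0, Gamma_yyy = 0; accelerations (d^2x/dtau^2, d^2y/dtau^2) = (0, 0)

E = 16/9, F = 0, G = 16 at the point
E_x = 0, E_y = 0, F_x = 0, F_y = 0, G_x = 0, G_y = 0
EG - F^2 = 256/9;  g^inv = (9/256) * [[16, 0], [0, 16/9]]
first-kind symbols [ij,l] = (1/2)(d_i g_jl + d_j g_il - d_l g_ij): [xx,x] = E_x/2 = 0, [xx,y] = F_x - E_y/2 = 0, [xy,x] = E_y/2 = 0, [xy,y] = G_x/2 = 0, [yy,x] = F_y - G_x/2 = 0, [yy,y] = G_y/2 = 0
Gamma^x_ij = (G*[ij,x] - F*[ij,y])/(EG - F^2), Gamma^y_ij = (E*[ij,y] - F*[ij,x])/(EG - F^2)
Gamma_xxx = 0, Gamma_xxy = 0, Gamma_xyy = 0, Gamma_yxx = 0, Gamma_yxy = 0, Gamma_yyy = 0
d^2x/dtau^2 = -(Gamma_xxx*(1/8)^2 + 2*Gamma_xxy*(1/8)*(-13/8) + Gamma_xyy*(-13/8)^2) = 0
d^2y/dtau^2 = -(Gamma_yxx*(1/8)^2 + 2*Gamma_yxy*(1/8)*(-13/8) + Gamma_yyy*(-13/8)^2) = 0


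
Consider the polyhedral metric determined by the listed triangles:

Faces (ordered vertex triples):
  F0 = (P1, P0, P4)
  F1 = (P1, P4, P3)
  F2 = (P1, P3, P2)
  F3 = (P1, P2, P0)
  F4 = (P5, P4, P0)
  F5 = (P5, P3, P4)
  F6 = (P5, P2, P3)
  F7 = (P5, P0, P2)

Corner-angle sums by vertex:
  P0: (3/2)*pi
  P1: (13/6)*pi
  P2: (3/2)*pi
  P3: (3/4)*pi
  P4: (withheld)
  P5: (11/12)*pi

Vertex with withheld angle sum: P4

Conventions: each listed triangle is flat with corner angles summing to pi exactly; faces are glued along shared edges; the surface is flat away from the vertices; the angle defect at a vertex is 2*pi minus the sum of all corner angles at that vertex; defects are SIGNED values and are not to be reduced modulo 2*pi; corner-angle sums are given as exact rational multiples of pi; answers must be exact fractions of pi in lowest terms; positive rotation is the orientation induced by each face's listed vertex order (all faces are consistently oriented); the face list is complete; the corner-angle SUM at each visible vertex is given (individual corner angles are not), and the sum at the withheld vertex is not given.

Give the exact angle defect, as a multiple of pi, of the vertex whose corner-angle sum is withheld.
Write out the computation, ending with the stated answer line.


V = 6, E = 12, F = 8; chi = V - E + F = 2
Gauss-Bonnet: total defect = 2*pi*chi = 4*pi; visible defects sum to (19/6)*pi

Answer: defect(P4) = (5/6)*pi


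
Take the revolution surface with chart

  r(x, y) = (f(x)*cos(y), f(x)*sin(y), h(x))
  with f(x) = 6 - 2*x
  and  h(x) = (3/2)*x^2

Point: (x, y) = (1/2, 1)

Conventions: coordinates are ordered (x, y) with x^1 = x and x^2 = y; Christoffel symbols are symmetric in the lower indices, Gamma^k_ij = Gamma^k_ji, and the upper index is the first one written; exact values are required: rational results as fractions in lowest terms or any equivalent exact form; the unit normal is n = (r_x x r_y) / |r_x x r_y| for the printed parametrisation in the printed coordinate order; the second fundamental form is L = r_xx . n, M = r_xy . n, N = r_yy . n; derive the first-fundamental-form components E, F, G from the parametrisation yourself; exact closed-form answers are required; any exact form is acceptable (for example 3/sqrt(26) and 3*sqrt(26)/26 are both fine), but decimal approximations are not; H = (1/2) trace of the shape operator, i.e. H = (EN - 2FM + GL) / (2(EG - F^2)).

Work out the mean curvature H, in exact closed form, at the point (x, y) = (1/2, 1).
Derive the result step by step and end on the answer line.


f = 5, f' = -2, f'' = 0, h' = 3/2, h'' = 3
E = 25/4, F = 0, G = 25; answer radicand W^2 = 25/4
unnormalised second-form numerators: l = -6, m = 0, n = 15/2; L = l/sqrt(25/4), and similarly M = m/sqrt(W^2), N = n/sqrt(W^2)
H = (E*n - 2*F*m + G*l) / (2*(EG - F^2)*sqrt(W^2)); E*n - 2*F*m + G*l = -825/8, EG - F^2 = 625/4, so H = (-33/100)/sqrt(25/4)

Answer: H = -33/250


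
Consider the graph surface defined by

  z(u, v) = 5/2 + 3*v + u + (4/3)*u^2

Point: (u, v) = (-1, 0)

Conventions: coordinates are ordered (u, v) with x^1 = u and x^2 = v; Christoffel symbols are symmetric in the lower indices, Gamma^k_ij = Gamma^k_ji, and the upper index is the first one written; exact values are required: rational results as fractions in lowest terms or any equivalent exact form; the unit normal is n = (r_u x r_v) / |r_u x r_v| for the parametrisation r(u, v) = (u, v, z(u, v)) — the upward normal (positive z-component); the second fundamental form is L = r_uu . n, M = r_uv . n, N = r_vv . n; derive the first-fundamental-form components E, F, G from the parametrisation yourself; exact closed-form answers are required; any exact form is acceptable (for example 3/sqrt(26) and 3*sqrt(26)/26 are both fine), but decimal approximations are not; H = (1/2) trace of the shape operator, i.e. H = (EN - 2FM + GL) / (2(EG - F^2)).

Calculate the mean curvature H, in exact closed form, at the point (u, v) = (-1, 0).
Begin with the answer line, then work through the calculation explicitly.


Answer: H = 72*sqrt(115)/2645

z_u = -5/3, z_v = 3, z_uu = 8/3, z_uv = 0, z_vv = 0
E = 34/9, F = -5, G = 10; answer radicand W^2 = 115/9
unnormalised second-form numerators: l = 8/3, m = 0, n = 0; L = l/sqrt(115/9), and similarly M = m/sqrt(W^2), N = n/sqrt(W^2)
H = (E*n - 2*F*m + G*l) / (2*(EG - F^2)*sqrt(W^2)); E*n - 2*F*m + G*l = 80/3, EG - F^2 = 115/9, so H = (24/23)/sqrt(115/9)


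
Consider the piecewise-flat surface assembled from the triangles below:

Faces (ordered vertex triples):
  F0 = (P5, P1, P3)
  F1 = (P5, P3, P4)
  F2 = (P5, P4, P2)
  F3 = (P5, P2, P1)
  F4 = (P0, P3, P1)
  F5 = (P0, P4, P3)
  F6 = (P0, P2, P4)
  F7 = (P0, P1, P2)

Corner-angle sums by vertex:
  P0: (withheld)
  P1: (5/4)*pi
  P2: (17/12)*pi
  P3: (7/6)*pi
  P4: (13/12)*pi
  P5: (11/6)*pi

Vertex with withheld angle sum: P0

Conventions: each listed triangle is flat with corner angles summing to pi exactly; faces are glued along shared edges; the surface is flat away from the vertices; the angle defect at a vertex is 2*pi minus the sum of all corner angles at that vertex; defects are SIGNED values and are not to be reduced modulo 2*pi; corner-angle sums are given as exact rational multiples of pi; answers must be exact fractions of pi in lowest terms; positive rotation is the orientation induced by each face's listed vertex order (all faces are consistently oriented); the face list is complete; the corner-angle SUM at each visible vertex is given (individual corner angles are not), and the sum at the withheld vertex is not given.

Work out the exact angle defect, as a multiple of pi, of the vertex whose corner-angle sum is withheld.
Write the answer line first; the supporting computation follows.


Answer: defect(P0) = (3/4)*pi

V = 6, E = 12, F = 8; chi = V - E + F = 2
Gauss-Bonnet: total defect = 2*pi*chi = 4*pi; visible defects sum to (13/4)*pi


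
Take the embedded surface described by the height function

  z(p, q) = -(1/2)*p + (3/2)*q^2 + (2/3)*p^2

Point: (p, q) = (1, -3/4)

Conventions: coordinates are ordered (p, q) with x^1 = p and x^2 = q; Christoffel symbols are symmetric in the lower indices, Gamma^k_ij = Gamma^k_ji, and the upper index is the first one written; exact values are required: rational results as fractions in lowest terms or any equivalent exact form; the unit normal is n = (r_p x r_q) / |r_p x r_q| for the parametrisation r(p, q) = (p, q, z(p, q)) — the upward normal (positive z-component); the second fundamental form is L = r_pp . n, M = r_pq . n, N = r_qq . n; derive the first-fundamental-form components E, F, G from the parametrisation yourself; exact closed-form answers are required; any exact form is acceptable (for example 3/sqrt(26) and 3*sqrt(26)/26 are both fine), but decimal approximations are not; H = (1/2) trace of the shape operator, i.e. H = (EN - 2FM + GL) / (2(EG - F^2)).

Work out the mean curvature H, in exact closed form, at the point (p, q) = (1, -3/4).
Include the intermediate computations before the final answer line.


z_p = 5/6, z_q = -9/4, z_pp = 4/3, z_pq = 0, z_qq = 3
E = 61/36, F = -15/8, G = 97/16; answer radicand W^2 = 973/144
unnormalised second-form numerators: l = 4/3, m = 0, n = 3; L = l/sqrt(973/144), and similarly M = m/sqrt(W^2), N = n/sqrt(W^2)
H = (E*n - 2*F*m + G*l) / (2*(EG - F^2)*sqrt(W^2)); E*n - 2*F*m + G*l = 79/6, EG - F^2 = 973/144, so H = (948/973)/sqrt(973/144)

Answer: H = 11376*sqrt(973)/946729


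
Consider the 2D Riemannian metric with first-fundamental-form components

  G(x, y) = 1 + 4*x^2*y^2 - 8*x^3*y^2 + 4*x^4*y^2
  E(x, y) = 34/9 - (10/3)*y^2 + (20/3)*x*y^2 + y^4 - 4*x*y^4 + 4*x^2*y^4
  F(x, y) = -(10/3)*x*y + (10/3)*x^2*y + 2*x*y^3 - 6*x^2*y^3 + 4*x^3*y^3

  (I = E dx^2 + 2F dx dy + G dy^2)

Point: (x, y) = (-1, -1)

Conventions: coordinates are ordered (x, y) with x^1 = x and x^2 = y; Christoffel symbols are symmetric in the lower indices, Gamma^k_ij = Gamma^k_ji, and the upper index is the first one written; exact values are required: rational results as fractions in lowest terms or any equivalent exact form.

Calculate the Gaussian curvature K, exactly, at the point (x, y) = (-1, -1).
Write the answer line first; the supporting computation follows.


Answer: K = -2268/28561

E = 25/9, F = 16/3, G = 17, EG - F^2 = 169/9 at the point
E_x = -16/3, E_y = -16, F_x = -16, F_y = -88/3, G_x = -48, G_y = -32
E_yy = 88, F_xy = 68, G_xx = 104
The intrinsic route: Brioschi's K = (det M1 - det M2)/(EG - F^2)^2.
M1 = [[-E_yy/2 + F_xy - G_xx/2, E_x/2, F_x - E_y/2], [F_y - G_x/2, E, F], [G_y/2, F, G]] = [[-28, -8/3, -8], [-16/3, 25/9, 16/3], [-16, 16/3, 17]]; det M1 = -668
M2 = [[0, E_y/2, G_x/2], [E_y/2, E, F], [G_x/2, F, G]] = [[0, -8, -24], [-8, 25/9, 16/3], [-24, 16/3, 17]]; det M2 = -640
det M1 - det M2 = -28; K = -28 / (169/9)^2 = -2268/28561


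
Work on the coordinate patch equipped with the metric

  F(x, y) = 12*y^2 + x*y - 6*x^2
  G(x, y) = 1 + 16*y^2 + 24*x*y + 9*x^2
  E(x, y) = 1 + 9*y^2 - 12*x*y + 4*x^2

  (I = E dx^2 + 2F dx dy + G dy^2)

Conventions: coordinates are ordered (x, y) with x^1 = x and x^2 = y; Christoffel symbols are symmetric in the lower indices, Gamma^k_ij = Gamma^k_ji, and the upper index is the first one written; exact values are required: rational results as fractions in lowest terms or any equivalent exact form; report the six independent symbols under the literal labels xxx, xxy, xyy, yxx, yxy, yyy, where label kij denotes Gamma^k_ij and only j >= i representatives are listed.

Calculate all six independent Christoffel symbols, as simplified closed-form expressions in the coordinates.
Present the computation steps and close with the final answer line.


E = 1 + 9*y^2 - 12*x*y + 4*x^2; F = 12*y^2 + x*y - 6*x^2; G = 1 + 16*y^2 + 24*x*y + 9*x^2
Gamma^k_ij = (1/2) g^{kl} (d_i g_jl + d_j g_il - d_l g_ij), with g^inv = (1/(EG-F^2)) [[G, -F], [-F, E]]
first partials: E_x = -12*y + 8*x, E_y = 18*y - 12*x, F_x = y - 12*x, F_y = 24*y + x, G_x = 24*y + 18*x, G_y = 32*y + 24*x
D = EG - F^2 = 1 + 25*y^2 + 12*x*y + 13*x^2
expanded: Gamma^x_xx = (G E_x - 2F F_x + F E_y)/(2D), Gamma^x_xy = (G E_y - F G_x)/(2D), Gamma^x_yy = (2G F_y - G G_x - F G_y)/(2D), Gamma^y_xx = (2E F_x - E E_y - F E_x)/(2D), Gamma^y_xy = (E G_x - F E_y)/(2D), Gamma^y_yy = (E G_y - 2F F_y + F G_x)/(2D); substitute and cancel common factors

Answer: Gamma_xxx = (4*x - 6*y)/(13*x^2 + 12*x*y + 25*y^2 + 1), Gamma_xxy = (-6*x + 9*y)/(13*x^2 + 12*x*y + 25*y^2 + 1), Gamma_xyy = (-8*x + 12*y)/(13*x^2 + 12*x*y + 25*y^2 + 1), Gamma_yxx = (-6*x - 8*y)/(13*x^2 + 12*x*y + 25*y^2 + 1), Gamma_yxy = (9*x + 12*y)/(13*x^2 + 12*x*y + 25*y^2 + 1), Gamma_yyy = (12*x + 16*y)/(13*x^2 + 12*x*y + 25*y^2 + 1)


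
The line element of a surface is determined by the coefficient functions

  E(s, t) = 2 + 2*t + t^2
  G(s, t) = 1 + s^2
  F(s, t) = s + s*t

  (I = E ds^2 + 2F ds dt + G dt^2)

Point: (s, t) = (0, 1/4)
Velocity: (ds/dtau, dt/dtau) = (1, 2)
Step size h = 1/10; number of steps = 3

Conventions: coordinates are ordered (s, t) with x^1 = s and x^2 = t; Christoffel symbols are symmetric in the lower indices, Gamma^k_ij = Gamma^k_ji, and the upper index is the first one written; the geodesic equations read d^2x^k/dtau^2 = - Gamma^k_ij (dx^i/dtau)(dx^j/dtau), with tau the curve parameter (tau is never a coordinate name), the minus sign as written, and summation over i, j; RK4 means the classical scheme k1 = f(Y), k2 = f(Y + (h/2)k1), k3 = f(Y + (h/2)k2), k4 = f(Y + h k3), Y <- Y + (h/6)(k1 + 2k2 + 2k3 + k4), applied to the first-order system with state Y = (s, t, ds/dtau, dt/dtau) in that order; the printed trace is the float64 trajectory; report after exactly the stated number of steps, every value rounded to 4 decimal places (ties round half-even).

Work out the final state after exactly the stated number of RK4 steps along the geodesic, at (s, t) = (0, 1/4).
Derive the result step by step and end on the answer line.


f(Y) = (ds/dtau, dt/dtau, -Gamma^s_ij Y'^i Y'^j, -Gamma^t_ij Y'^i Y'^j) with the Gammas evaluated at the stage position; h = 0.100000; intermediate values shown to 6 dp
step 0: s = 0.0000, t = 0.2500, ds/dtau = 1.0000, dt/dtau = 2.0000
step 1:
  k1: at (s, t) = (0.000000, 0.250000), (ds/dtau, dt/dtau) = (1.000000, 2.000000); Gamma_sss = 0.000000, Gamma_sst = 0.487805, Gamma_stt = 0.000000, Gamma_tss = 0.000000, Gamma_tst = 0.000000, Gamma_ttt = 0.000000; k1 = (1.000000, 2.000000, -1.951220, 0.000000)
  k2: at (s, t) = (0.050000, 0.350000), (ds/dtau, dt/dtau) = (0.902439, 2.000000); Gamma_sss = 0.000000, Gamma_sst = 0.477876, Gamma_stt = 0.000000, Gamma_tss = 0.000000, Gamma_tst = 0.017699, Gamma_ttt = 0.000000; k2 = (0.902439, 2.000000, -1.725016, -0.063889)
  k3: at (s, t) = (0.045122, 0.350000), (ds/dtau, dt/dtau) = (0.913749, 1.996806); Gamma_sss = 0.000000, Gamma_sst = 0.477955, Gamma_stt = 0.000000, Gamma_tss = 0.000000, Gamma_tst = 0.015975, Gamma_ttt = 0.000000; k3 = (0.913749, 1.996806, -1.744132, -0.058295)
  k4: at (s, t) = (0.091375, 0.449681), (ds/dtau, dt/dtau) = (0.825587, 1.994170); Gamma_sss = 0.000000, Gamma_sst = 0.466147, Gamma_stt = 0.000000, Gamma_tss = 0.000000, Gamma_tst = 0.029382, Gamma_ttt = 0.000000; k4 = (0.825587, 1.994170, -1.534891, -0.096746)
  Y <- Y + (h/6)(k1 + 2k2 + 2k3 + k4): s = 0.0910, t = 0.4498, ds/dtau = 0.8263, dt/dtau = 1.9943
step 2:
  k1: at (s, t) = (0.090966, 0.449796), (ds/dtau, dt/dtau) = (0.826260, 1.994315); Gamma_sss = 0.000000, Gamma_sst = 0.466145, Gamma_stt = 0.000000, Gamma_tss = 0.000000, Gamma_tst = 0.029248, Gamma_ttt = 0.000000; k1 = (0.826260, 1.994315, -1.536248, -0.096390)
  k2: at (s, t) = (0.132279, 0.549512), (ds/dtau, dt/dtau) = (0.749447, 1.989495); Gamma_sss = 0.000000, Gamma_sst = 0.453274, Gamma_stt = 0.000000, Gamma_tss = 0.000000, Gamma_tst = 0.038695, Gamma_ttt = 0.000000; k2 = (0.749447, 1.989495, -1.351685, -0.115391)
  k3: at (s, t) = (0.128438, 0.549271), (ds/dtau, dt/dtau) = (0.758676, 1.988545); Gamma_sss = 0.000000, Gamma_sst = 0.453436, Gamma_stt = 0.000000, Gamma_tss = 0.000000, Gamma_tst = 0.037591, Gamma_ttt = 0.000000; k3 = (0.758676, 1.988545, -1.368162, -0.113424)
  k4: at (s, t) = (0.166834, 0.648651), (ds/dtau, dt/dtau) = (0.689444, 1.982972); Gamma_sss = 0.000000, Gamma_sst = 0.440123, Gamma_stt = 0.000000, Gamma_tss = 0.000000, Gamma_tst = 0.044538, Gamma_ttt = 0.000000; k4 = (0.689444, 1.982972, -1.203427, -0.121780)
  Y <- Y + (h/6)(k1 + 2k2 + 2k3 + k4): s = 0.1665, t = 0.6487, ds/dtau = 0.6899, dt/dtau = 1.9831
step 3:
  k1: at (s, t) = (0.166499, 0.648686), (ds/dtau, dt/dtau) = (0.689937, 1.983051); Gamma_sss = 0.000000, Gamma_sst = 0.440132, Gamma_stt = 0.000000, Gamma_tss = 0.000000, Gamma_tst = 0.044448, Gamma_ttt = 0.000000; k1 = (0.689937, 1.983051, -1.204361, -0.121627)
  k2: at (s, t) = (0.200995, 0.747838), (ds/dtau, dt/dtau) = (0.629719, 1.976970); Gamma_sss = 0.000000, Gamma_sst = 0.426787, Gamma_stt = 0.000000, Gamma_tss = 0.000000, Gamma_tst = 0.049079, Gamma_ttt = 0.000000; k2 = (0.629719, 1.976970, -1.062645, -0.122201)
  k3: at (s, t) = (0.197985, 0.747534), (ds/dtau, dt/dtau) = (0.636805, 1.976941); Gamma_sss = 0.000000, Gamma_sst = 0.426949, Gamma_stt = 0.000000, Gamma_tss = 0.000000, Gamma_tst = 0.048371, Gamma_ttt = 0.000000; k3 = (0.636805, 1.976941, -1.074994, -0.121790)
  k4: at (s, t) = (0.230179, 0.846380), (ds/dtau, dt/dtau) = (0.582438, 1.970872); Gamma_sss = 0.000000, Gamma_sst = 0.413792, Gamma_stt = 0.000000, Gamma_tss = 0.000000, Gamma_tst = 0.051585, Gamma_ttt = 0.000000; k4 = (0.582438, 1.970872, -0.949991, -0.118431)
  Y <- Y + (h/6)(k1 + 2k2 + 2k3 + k4): s = 0.2299, t = 0.8464, ds/dtau = 0.5828, dt/dtau = 1.9709

Answer: s = 0.2299, t = 0.8464, ds/dtau = 0.5828, dt/dtau = 1.9709


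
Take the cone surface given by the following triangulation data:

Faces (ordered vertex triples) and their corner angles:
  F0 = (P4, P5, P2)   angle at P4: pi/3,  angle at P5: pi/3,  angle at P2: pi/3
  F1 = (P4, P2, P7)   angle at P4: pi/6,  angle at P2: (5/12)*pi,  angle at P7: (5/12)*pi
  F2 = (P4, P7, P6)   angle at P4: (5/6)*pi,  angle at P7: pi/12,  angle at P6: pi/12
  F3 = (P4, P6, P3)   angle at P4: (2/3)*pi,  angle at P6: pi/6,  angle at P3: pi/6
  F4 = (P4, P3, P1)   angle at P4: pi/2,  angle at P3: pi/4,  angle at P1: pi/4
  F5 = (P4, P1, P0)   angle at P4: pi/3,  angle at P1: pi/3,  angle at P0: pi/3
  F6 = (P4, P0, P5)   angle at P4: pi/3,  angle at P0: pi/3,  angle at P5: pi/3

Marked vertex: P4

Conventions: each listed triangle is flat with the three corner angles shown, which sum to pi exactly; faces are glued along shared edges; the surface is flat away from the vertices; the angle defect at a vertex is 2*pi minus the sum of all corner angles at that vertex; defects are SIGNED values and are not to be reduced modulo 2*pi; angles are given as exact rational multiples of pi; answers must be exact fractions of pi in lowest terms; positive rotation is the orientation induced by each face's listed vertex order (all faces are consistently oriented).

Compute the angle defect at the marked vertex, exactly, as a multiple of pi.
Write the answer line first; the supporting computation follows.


Answer: defect(P4) = (-7/6)*pi

Sum of corner angles at P4: (19/6)*pi
defect = 2*pi - (19/6)*pi
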